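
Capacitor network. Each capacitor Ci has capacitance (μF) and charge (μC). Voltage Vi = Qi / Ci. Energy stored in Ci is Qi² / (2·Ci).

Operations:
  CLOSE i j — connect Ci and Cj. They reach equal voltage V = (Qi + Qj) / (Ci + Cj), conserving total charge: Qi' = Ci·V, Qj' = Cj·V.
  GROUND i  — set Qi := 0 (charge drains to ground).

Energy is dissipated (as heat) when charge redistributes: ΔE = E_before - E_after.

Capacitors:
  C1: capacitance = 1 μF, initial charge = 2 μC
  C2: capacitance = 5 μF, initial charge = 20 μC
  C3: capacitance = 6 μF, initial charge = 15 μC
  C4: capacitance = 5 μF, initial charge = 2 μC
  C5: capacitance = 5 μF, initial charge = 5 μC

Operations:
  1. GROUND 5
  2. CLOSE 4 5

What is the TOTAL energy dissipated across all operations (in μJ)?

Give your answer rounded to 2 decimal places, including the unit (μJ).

Initial: C1(1μF, Q=2μC, V=2.00V), C2(5μF, Q=20μC, V=4.00V), C3(6μF, Q=15μC, V=2.50V), C4(5μF, Q=2μC, V=0.40V), C5(5μF, Q=5μC, V=1.00V)
Op 1: GROUND 5: Q5=0; energy lost=2.500
Op 2: CLOSE 4-5: Q_total=2.00, C_total=10.00, V=0.20; Q4=1.00, Q5=1.00; dissipated=0.200
Total dissipated: 2.700 μJ

Answer: 2.70 μJ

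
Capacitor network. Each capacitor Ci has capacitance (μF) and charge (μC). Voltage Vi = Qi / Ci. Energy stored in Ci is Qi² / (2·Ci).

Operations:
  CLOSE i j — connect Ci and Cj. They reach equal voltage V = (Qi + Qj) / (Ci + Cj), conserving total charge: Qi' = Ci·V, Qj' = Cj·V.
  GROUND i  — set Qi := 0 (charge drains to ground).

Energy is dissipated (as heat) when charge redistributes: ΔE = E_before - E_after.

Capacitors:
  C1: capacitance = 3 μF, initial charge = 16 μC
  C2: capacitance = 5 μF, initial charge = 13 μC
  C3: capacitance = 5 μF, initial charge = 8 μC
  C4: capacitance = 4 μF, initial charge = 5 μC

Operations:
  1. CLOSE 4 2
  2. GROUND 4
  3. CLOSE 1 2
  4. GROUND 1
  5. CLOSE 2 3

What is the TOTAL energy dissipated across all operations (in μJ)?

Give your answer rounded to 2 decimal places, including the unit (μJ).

Initial: C1(3μF, Q=16μC, V=5.33V), C2(5μF, Q=13μC, V=2.60V), C3(5μF, Q=8μC, V=1.60V), C4(4μF, Q=5μC, V=1.25V)
Op 1: CLOSE 4-2: Q_total=18.00, C_total=9.00, V=2.00; Q4=8.00, Q2=10.00; dissipated=2.025
Op 2: GROUND 4: Q4=0; energy lost=8.000
Op 3: CLOSE 1-2: Q_total=26.00, C_total=8.00, V=3.25; Q1=9.75, Q2=16.25; dissipated=10.417
Op 4: GROUND 1: Q1=0; energy lost=15.844
Op 5: CLOSE 2-3: Q_total=24.25, C_total=10.00, V=2.42; Q2=12.12, Q3=12.12; dissipated=3.403
Total dissipated: 39.689 μJ

Answer: 39.69 μJ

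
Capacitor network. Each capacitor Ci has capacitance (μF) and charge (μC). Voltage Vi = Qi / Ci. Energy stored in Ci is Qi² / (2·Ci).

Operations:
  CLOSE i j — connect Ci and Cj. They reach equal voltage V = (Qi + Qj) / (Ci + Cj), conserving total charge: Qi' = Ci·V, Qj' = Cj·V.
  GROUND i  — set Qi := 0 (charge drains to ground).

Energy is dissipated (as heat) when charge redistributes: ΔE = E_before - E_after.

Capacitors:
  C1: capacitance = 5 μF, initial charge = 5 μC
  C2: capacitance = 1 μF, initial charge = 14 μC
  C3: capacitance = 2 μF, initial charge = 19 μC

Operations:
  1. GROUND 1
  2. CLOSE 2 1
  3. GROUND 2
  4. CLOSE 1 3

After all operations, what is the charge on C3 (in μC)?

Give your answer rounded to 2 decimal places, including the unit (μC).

Initial: C1(5μF, Q=5μC, V=1.00V), C2(1μF, Q=14μC, V=14.00V), C3(2μF, Q=19μC, V=9.50V)
Op 1: GROUND 1: Q1=0; energy lost=2.500
Op 2: CLOSE 2-1: Q_total=14.00, C_total=6.00, V=2.33; Q2=2.33, Q1=11.67; dissipated=81.667
Op 3: GROUND 2: Q2=0; energy lost=2.722
Op 4: CLOSE 1-3: Q_total=30.67, C_total=7.00, V=4.38; Q1=21.90, Q3=8.76; dissipated=36.687
Final charges: Q1=21.90, Q2=0.00, Q3=8.76

Answer: 8.76 μC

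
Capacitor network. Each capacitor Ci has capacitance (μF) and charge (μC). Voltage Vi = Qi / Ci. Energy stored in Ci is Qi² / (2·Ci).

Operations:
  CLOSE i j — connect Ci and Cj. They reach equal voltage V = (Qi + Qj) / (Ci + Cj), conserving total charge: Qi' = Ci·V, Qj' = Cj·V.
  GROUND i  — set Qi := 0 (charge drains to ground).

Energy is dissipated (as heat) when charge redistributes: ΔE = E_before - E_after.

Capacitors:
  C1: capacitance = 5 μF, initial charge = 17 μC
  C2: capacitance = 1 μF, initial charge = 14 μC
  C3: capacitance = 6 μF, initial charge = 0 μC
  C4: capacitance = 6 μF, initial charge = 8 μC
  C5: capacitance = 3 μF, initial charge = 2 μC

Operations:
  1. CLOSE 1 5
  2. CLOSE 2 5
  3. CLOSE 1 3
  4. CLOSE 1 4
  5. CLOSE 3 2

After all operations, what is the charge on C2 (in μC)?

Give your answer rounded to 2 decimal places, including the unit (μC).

Initial: C1(5μF, Q=17μC, V=3.40V), C2(1μF, Q=14μC, V=14.00V), C3(6μF, Q=0μC, V=0.00V), C4(6μF, Q=8μC, V=1.33V), C5(3μF, Q=2μC, V=0.67V)
Op 1: CLOSE 1-5: Q_total=19.00, C_total=8.00, V=2.38; Q1=11.88, Q5=7.12; dissipated=7.004
Op 2: CLOSE 2-5: Q_total=21.12, C_total=4.00, V=5.28; Q2=5.28, Q5=15.84; dissipated=50.678
Op 3: CLOSE 1-3: Q_total=11.88, C_total=11.00, V=1.08; Q1=5.40, Q3=6.48; dissipated=7.692
Op 4: CLOSE 1-4: Q_total=13.40, C_total=11.00, V=1.22; Q1=6.09, Q4=7.31; dissipated=0.088
Op 5: CLOSE 3-2: Q_total=11.76, C_total=7.00, V=1.68; Q3=10.08, Q2=1.68; dissipated=7.566
Final charges: Q1=6.09, Q2=1.68, Q3=10.08, Q4=7.31, Q5=15.84

Answer: 1.68 μC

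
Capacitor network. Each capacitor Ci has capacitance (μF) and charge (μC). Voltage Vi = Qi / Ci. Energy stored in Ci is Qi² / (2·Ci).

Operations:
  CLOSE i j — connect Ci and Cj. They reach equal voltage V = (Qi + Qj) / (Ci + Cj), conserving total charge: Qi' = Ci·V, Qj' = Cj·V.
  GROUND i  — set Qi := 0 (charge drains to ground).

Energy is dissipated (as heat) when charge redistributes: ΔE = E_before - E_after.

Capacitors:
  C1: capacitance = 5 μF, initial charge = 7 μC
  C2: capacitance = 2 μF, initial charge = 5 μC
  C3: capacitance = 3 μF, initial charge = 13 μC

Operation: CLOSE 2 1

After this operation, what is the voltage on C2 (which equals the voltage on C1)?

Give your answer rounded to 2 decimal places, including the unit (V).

Answer: 1.71 V

Derivation:
Initial: C1(5μF, Q=7μC, V=1.40V), C2(2μF, Q=5μC, V=2.50V), C3(3μF, Q=13μC, V=4.33V)
Op 1: CLOSE 2-1: Q_total=12.00, C_total=7.00, V=1.71; Q2=3.43, Q1=8.57; dissipated=0.864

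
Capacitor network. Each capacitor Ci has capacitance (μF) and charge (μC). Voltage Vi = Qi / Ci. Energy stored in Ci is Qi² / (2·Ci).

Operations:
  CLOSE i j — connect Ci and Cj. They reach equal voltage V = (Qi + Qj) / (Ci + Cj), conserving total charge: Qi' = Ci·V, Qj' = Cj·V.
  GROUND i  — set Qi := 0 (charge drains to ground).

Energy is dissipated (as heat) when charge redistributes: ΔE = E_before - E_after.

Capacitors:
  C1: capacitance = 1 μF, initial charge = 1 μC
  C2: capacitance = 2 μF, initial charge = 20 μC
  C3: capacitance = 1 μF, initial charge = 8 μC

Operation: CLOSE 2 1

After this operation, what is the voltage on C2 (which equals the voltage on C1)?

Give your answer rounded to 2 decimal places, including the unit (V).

Initial: C1(1μF, Q=1μC, V=1.00V), C2(2μF, Q=20μC, V=10.00V), C3(1μF, Q=8μC, V=8.00V)
Op 1: CLOSE 2-1: Q_total=21.00, C_total=3.00, V=7.00; Q2=14.00, Q1=7.00; dissipated=27.000

Answer: 7.00 V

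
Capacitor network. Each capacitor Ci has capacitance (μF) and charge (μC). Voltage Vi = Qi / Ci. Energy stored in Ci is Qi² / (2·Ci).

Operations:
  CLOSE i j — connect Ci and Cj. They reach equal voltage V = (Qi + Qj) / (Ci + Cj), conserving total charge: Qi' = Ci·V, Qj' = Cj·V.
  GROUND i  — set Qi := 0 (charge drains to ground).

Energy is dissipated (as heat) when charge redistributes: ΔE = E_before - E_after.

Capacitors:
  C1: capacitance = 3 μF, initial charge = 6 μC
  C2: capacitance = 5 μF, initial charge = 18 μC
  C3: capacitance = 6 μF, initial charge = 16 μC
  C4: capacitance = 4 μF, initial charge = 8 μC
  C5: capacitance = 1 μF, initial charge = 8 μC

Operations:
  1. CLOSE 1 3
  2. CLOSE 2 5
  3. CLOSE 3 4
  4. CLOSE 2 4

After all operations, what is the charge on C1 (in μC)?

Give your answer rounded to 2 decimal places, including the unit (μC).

Answer: 7.33 μC

Derivation:
Initial: C1(3μF, Q=6μC, V=2.00V), C2(5μF, Q=18μC, V=3.60V), C3(6μF, Q=16μC, V=2.67V), C4(4μF, Q=8μC, V=2.00V), C5(1μF, Q=8μC, V=8.00V)
Op 1: CLOSE 1-3: Q_total=22.00, C_total=9.00, V=2.44; Q1=7.33, Q3=14.67; dissipated=0.444
Op 2: CLOSE 2-5: Q_total=26.00, C_total=6.00, V=4.33; Q2=21.67, Q5=4.33; dissipated=8.067
Op 3: CLOSE 3-4: Q_total=22.67, C_total=10.00, V=2.27; Q3=13.60, Q4=9.07; dissipated=0.237
Op 4: CLOSE 2-4: Q_total=30.73, C_total=9.00, V=3.41; Q2=17.07, Q4=13.66; dissipated=4.746
Final charges: Q1=7.33, Q2=17.07, Q3=13.60, Q4=13.66, Q5=4.33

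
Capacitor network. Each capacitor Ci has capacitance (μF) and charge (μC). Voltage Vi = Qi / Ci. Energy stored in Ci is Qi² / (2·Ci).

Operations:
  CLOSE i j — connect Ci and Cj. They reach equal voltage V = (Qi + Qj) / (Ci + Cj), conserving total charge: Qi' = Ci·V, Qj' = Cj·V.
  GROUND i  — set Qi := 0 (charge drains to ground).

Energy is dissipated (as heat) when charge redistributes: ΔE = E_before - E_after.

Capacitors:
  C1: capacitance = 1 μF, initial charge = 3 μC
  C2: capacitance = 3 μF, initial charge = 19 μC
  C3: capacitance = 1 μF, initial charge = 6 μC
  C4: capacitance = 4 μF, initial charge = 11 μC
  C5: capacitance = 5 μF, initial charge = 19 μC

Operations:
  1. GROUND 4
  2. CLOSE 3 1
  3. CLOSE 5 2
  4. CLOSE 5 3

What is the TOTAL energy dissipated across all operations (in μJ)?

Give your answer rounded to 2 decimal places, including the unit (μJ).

Answer: 23.42 μJ

Derivation:
Initial: C1(1μF, Q=3μC, V=3.00V), C2(3μF, Q=19μC, V=6.33V), C3(1μF, Q=6μC, V=6.00V), C4(4μF, Q=11μC, V=2.75V), C5(5μF, Q=19μC, V=3.80V)
Op 1: GROUND 4: Q4=0; energy lost=15.125
Op 2: CLOSE 3-1: Q_total=9.00, C_total=2.00, V=4.50; Q3=4.50, Q1=4.50; dissipated=2.250
Op 3: CLOSE 5-2: Q_total=38.00, C_total=8.00, V=4.75; Q5=23.75, Q2=14.25; dissipated=6.017
Op 4: CLOSE 5-3: Q_total=28.25, C_total=6.00, V=4.71; Q5=23.54, Q3=4.71; dissipated=0.026
Total dissipated: 23.418 μJ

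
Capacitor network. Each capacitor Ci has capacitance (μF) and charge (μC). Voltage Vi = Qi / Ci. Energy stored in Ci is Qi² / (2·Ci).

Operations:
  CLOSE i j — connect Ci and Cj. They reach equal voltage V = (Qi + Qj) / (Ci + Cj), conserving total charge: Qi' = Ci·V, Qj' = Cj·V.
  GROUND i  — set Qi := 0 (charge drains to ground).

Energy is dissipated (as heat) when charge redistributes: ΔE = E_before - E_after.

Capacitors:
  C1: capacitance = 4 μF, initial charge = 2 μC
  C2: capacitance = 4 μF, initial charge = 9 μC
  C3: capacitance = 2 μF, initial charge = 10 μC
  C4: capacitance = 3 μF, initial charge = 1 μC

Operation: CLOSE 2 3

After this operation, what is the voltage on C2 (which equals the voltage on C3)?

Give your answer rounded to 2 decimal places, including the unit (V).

Initial: C1(4μF, Q=2μC, V=0.50V), C2(4μF, Q=9μC, V=2.25V), C3(2μF, Q=10μC, V=5.00V), C4(3μF, Q=1μC, V=0.33V)
Op 1: CLOSE 2-3: Q_total=19.00, C_total=6.00, V=3.17; Q2=12.67, Q3=6.33; dissipated=5.042

Answer: 3.17 V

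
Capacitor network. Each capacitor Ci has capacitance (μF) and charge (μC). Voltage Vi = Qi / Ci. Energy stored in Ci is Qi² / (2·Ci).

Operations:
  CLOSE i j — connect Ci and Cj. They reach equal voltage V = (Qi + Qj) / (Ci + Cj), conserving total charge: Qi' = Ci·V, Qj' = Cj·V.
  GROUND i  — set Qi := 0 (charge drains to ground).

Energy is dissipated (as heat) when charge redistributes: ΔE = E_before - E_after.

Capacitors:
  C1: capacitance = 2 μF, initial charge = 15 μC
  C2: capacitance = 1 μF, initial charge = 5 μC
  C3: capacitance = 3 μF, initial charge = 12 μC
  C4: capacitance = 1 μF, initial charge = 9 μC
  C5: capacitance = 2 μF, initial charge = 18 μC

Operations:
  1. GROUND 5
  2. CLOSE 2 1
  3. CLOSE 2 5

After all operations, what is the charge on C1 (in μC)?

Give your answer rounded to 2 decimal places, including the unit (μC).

Initial: C1(2μF, Q=15μC, V=7.50V), C2(1μF, Q=5μC, V=5.00V), C3(3μF, Q=12μC, V=4.00V), C4(1μF, Q=9μC, V=9.00V), C5(2μF, Q=18μC, V=9.00V)
Op 1: GROUND 5: Q5=0; energy lost=81.000
Op 2: CLOSE 2-1: Q_total=20.00, C_total=3.00, V=6.67; Q2=6.67, Q1=13.33; dissipated=2.083
Op 3: CLOSE 2-5: Q_total=6.67, C_total=3.00, V=2.22; Q2=2.22, Q5=4.44; dissipated=14.815
Final charges: Q1=13.33, Q2=2.22, Q3=12.00, Q4=9.00, Q5=4.44

Answer: 13.33 μC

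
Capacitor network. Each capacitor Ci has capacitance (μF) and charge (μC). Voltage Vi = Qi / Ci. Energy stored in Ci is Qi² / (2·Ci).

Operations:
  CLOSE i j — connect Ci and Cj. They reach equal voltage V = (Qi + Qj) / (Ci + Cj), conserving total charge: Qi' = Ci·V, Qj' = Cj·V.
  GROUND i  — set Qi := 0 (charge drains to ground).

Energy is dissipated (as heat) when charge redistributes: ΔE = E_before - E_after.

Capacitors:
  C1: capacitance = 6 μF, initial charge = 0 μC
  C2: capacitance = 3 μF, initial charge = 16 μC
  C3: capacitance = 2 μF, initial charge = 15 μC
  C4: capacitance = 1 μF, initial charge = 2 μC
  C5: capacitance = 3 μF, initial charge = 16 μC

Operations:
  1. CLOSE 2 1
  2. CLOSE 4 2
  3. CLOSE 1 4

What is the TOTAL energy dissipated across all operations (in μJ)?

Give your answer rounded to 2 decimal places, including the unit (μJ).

Initial: C1(6μF, Q=0μC, V=0.00V), C2(3μF, Q=16μC, V=5.33V), C3(2μF, Q=15μC, V=7.50V), C4(1μF, Q=2μC, V=2.00V), C5(3μF, Q=16μC, V=5.33V)
Op 1: CLOSE 2-1: Q_total=16.00, C_total=9.00, V=1.78; Q2=5.33, Q1=10.67; dissipated=28.444
Op 2: CLOSE 4-2: Q_total=7.33, C_total=4.00, V=1.83; Q4=1.83, Q2=5.50; dissipated=0.019
Op 3: CLOSE 1-4: Q_total=12.50, C_total=7.00, V=1.79; Q1=10.71, Q4=1.79; dissipated=0.001
Total dissipated: 28.464 μJ

Answer: 28.46 μJ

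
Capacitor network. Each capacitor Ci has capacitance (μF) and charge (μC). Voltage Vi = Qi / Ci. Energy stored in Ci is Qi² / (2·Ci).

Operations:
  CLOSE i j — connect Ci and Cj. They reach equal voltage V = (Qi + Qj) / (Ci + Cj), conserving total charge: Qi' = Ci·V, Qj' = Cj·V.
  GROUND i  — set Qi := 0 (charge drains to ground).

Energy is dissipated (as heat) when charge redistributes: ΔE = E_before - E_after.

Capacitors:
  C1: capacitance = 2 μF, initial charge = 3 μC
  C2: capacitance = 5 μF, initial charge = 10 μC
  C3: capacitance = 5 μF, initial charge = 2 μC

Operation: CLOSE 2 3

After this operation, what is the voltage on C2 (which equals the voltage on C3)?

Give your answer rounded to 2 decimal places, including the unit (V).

Initial: C1(2μF, Q=3μC, V=1.50V), C2(5μF, Q=10μC, V=2.00V), C3(5μF, Q=2μC, V=0.40V)
Op 1: CLOSE 2-3: Q_total=12.00, C_total=10.00, V=1.20; Q2=6.00, Q3=6.00; dissipated=3.200

Answer: 1.20 V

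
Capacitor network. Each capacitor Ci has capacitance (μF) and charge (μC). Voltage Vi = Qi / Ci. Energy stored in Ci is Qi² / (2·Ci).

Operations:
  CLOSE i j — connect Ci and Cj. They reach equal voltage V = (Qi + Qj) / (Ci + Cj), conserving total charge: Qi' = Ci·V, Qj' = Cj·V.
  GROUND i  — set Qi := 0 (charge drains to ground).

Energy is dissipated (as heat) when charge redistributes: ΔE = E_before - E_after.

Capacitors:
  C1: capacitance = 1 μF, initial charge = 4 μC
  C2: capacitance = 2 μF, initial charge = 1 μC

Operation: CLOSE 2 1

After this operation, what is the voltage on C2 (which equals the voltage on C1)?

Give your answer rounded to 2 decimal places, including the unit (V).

Initial: C1(1μF, Q=4μC, V=4.00V), C2(2μF, Q=1μC, V=0.50V)
Op 1: CLOSE 2-1: Q_total=5.00, C_total=3.00, V=1.67; Q2=3.33, Q1=1.67; dissipated=4.083

Answer: 1.67 V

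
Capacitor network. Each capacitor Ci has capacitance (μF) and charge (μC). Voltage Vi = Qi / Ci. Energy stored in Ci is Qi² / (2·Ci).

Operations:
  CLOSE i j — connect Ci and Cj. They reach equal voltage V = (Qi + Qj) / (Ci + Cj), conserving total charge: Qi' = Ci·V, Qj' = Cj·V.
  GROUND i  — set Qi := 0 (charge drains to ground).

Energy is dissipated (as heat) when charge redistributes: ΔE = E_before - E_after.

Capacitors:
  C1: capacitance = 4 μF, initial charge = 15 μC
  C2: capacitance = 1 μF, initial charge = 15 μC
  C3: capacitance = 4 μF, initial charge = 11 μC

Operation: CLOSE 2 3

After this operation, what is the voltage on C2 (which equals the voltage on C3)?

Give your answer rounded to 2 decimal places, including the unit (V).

Answer: 5.20 V

Derivation:
Initial: C1(4μF, Q=15μC, V=3.75V), C2(1μF, Q=15μC, V=15.00V), C3(4μF, Q=11μC, V=2.75V)
Op 1: CLOSE 2-3: Q_total=26.00, C_total=5.00, V=5.20; Q2=5.20, Q3=20.80; dissipated=60.025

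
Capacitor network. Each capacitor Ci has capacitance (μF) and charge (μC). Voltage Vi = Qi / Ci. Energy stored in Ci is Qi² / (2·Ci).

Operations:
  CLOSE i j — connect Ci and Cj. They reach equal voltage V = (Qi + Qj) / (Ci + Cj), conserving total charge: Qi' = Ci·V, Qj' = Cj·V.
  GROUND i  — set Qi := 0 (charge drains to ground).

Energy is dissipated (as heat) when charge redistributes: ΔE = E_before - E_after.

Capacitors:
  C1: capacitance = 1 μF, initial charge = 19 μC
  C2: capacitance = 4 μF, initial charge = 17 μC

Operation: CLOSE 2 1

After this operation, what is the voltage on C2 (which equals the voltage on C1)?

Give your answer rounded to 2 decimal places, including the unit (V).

Initial: C1(1μF, Q=19μC, V=19.00V), C2(4μF, Q=17μC, V=4.25V)
Op 1: CLOSE 2-1: Q_total=36.00, C_total=5.00, V=7.20; Q2=28.80, Q1=7.20; dissipated=87.025

Answer: 7.20 V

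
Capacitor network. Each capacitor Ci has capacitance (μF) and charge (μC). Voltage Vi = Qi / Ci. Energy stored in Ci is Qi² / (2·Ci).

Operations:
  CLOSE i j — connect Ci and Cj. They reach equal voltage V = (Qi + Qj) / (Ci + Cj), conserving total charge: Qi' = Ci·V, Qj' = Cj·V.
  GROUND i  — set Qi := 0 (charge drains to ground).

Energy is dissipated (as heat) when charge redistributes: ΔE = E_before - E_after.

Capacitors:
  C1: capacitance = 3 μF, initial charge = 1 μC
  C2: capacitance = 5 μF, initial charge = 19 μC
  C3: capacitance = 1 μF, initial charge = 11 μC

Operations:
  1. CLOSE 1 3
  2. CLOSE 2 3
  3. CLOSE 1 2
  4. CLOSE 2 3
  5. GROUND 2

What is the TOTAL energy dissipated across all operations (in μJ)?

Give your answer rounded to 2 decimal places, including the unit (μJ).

Initial: C1(3μF, Q=1μC, V=0.33V), C2(5μF, Q=19μC, V=3.80V), C3(1μF, Q=11μC, V=11.00V)
Op 1: CLOSE 1-3: Q_total=12.00, C_total=4.00, V=3.00; Q1=9.00, Q3=3.00; dissipated=42.667
Op 2: CLOSE 2-3: Q_total=22.00, C_total=6.00, V=3.67; Q2=18.33, Q3=3.67; dissipated=0.267
Op 3: CLOSE 1-2: Q_total=27.33, C_total=8.00, V=3.42; Q1=10.25, Q2=17.08; dissipated=0.417
Op 4: CLOSE 2-3: Q_total=20.75, C_total=6.00, V=3.46; Q2=17.29, Q3=3.46; dissipated=0.026
Op 5: GROUND 2: Q2=0; energy lost=29.900
Total dissipated: 73.276 μJ

Answer: 73.28 μJ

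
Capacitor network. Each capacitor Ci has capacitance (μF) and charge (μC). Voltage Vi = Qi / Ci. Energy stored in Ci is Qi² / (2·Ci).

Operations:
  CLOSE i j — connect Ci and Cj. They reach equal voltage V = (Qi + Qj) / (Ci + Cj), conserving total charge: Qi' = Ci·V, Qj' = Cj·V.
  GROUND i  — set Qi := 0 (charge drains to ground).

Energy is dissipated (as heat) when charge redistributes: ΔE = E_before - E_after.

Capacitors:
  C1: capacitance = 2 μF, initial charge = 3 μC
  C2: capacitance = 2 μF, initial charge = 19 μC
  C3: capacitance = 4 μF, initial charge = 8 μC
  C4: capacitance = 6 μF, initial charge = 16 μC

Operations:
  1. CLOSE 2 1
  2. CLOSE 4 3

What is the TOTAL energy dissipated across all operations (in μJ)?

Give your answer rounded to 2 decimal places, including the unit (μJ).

Answer: 32.53 μJ

Derivation:
Initial: C1(2μF, Q=3μC, V=1.50V), C2(2μF, Q=19μC, V=9.50V), C3(4μF, Q=8μC, V=2.00V), C4(6μF, Q=16μC, V=2.67V)
Op 1: CLOSE 2-1: Q_total=22.00, C_total=4.00, V=5.50; Q2=11.00, Q1=11.00; dissipated=32.000
Op 2: CLOSE 4-3: Q_total=24.00, C_total=10.00, V=2.40; Q4=14.40, Q3=9.60; dissipated=0.533
Total dissipated: 32.533 μJ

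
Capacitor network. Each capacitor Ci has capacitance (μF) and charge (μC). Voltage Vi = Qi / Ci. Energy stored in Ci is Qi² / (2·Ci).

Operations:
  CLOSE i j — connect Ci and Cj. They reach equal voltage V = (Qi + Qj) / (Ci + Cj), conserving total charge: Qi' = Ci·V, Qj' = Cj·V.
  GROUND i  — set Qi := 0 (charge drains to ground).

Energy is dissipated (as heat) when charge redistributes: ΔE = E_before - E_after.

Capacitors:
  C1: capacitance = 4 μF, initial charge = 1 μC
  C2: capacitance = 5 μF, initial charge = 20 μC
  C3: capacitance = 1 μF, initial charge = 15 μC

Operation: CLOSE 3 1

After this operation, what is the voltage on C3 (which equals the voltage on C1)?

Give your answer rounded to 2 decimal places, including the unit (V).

Initial: C1(4μF, Q=1μC, V=0.25V), C2(5μF, Q=20μC, V=4.00V), C3(1μF, Q=15μC, V=15.00V)
Op 1: CLOSE 3-1: Q_total=16.00, C_total=5.00, V=3.20; Q3=3.20, Q1=12.80; dissipated=87.025

Answer: 3.20 V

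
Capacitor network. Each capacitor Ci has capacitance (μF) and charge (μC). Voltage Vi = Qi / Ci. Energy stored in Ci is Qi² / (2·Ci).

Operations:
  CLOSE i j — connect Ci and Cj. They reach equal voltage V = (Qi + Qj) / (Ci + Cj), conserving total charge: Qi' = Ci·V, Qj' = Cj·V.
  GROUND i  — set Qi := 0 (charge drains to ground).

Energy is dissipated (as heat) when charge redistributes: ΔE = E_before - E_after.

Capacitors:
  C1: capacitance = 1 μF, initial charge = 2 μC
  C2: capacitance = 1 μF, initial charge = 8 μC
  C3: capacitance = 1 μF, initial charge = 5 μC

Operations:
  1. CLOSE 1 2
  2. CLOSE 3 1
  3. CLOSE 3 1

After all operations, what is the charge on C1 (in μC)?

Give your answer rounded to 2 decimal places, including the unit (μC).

Initial: C1(1μF, Q=2μC, V=2.00V), C2(1μF, Q=8μC, V=8.00V), C3(1μF, Q=5μC, V=5.00V)
Op 1: CLOSE 1-2: Q_total=10.00, C_total=2.00, V=5.00; Q1=5.00, Q2=5.00; dissipated=9.000
Op 2: CLOSE 3-1: Q_total=10.00, C_total=2.00, V=5.00; Q3=5.00, Q1=5.00; dissipated=0.000
Op 3: CLOSE 3-1: Q_total=10.00, C_total=2.00, V=5.00; Q3=5.00, Q1=5.00; dissipated=0.000
Final charges: Q1=5.00, Q2=5.00, Q3=5.00

Answer: 5.00 μC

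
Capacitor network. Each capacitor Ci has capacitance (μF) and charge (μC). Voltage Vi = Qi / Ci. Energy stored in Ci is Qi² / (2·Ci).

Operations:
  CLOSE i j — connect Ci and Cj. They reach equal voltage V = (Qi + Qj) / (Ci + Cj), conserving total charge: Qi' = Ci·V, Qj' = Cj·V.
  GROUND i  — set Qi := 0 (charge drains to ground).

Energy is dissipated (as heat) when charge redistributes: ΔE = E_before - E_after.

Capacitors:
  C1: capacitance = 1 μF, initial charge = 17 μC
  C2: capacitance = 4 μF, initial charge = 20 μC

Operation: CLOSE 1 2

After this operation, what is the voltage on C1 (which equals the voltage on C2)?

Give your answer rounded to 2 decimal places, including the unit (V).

Initial: C1(1μF, Q=17μC, V=17.00V), C2(4μF, Q=20μC, V=5.00V)
Op 1: CLOSE 1-2: Q_total=37.00, C_total=5.00, V=7.40; Q1=7.40, Q2=29.60; dissipated=57.600

Answer: 7.40 V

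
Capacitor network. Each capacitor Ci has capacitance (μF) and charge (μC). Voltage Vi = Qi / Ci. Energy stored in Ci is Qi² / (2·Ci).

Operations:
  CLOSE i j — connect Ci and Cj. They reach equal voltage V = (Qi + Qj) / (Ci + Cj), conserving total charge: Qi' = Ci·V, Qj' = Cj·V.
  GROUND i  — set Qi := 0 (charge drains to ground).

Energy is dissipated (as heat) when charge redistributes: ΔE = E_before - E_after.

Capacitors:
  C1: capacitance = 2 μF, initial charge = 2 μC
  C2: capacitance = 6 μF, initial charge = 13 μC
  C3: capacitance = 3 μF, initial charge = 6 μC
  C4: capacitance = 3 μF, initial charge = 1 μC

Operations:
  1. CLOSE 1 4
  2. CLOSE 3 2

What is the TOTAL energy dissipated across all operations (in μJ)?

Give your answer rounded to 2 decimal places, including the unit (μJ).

Initial: C1(2μF, Q=2μC, V=1.00V), C2(6μF, Q=13μC, V=2.17V), C3(3μF, Q=6μC, V=2.00V), C4(3μF, Q=1μC, V=0.33V)
Op 1: CLOSE 1-4: Q_total=3.00, C_total=5.00, V=0.60; Q1=1.20, Q4=1.80; dissipated=0.267
Op 2: CLOSE 3-2: Q_total=19.00, C_total=9.00, V=2.11; Q3=6.33, Q2=12.67; dissipated=0.028
Total dissipated: 0.294 μJ

Answer: 0.29 μJ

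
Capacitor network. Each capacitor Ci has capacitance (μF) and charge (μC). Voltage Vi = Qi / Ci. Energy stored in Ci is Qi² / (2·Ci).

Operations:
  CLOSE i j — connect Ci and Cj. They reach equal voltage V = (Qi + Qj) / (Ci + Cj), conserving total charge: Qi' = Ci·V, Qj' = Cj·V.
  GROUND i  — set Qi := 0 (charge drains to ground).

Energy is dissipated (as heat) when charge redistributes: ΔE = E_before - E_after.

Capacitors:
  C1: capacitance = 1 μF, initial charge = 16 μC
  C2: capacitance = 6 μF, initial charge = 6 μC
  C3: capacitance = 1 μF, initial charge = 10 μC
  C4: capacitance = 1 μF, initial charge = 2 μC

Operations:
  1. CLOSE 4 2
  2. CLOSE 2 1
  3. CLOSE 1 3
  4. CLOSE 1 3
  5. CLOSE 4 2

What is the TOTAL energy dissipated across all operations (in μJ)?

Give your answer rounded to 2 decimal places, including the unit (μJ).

Answer: 108.30 μJ

Derivation:
Initial: C1(1μF, Q=16μC, V=16.00V), C2(6μF, Q=6μC, V=1.00V), C3(1μF, Q=10μC, V=10.00V), C4(1μF, Q=2μC, V=2.00V)
Op 1: CLOSE 4-2: Q_total=8.00, C_total=7.00, V=1.14; Q4=1.14, Q2=6.86; dissipated=0.429
Op 2: CLOSE 2-1: Q_total=22.86, C_total=7.00, V=3.27; Q2=19.59, Q1=3.27; dissipated=94.601
Op 3: CLOSE 1-3: Q_total=13.27, C_total=2.00, V=6.63; Q1=6.63, Q3=6.63; dissipated=11.339
Op 4: CLOSE 1-3: Q_total=13.27, C_total=2.00, V=6.63; Q1=6.63, Q3=6.63; dissipated=0.000
Op 5: CLOSE 4-2: Q_total=20.73, C_total=7.00, V=2.96; Q4=2.96, Q2=17.77; dissipated=1.931
Total dissipated: 108.299 μJ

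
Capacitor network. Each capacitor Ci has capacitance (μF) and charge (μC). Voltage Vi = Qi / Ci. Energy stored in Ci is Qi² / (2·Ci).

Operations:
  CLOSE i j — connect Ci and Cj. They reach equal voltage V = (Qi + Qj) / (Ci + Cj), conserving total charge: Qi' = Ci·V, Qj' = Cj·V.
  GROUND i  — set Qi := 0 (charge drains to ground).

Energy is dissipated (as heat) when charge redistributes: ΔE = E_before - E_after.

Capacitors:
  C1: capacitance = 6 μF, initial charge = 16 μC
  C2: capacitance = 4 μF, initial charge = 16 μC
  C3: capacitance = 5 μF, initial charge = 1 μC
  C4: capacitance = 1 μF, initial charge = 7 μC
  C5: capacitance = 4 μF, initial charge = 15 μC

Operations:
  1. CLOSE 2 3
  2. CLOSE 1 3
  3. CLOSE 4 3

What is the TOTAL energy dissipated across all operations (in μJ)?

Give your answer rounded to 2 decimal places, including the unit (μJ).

Answer: 26.02 μJ

Derivation:
Initial: C1(6μF, Q=16μC, V=2.67V), C2(4μF, Q=16μC, V=4.00V), C3(5μF, Q=1μC, V=0.20V), C4(1μF, Q=7μC, V=7.00V), C5(4μF, Q=15μC, V=3.75V)
Op 1: CLOSE 2-3: Q_total=17.00, C_total=9.00, V=1.89; Q2=7.56, Q3=9.44; dissipated=16.044
Op 2: CLOSE 1-3: Q_total=25.44, C_total=11.00, V=2.31; Q1=13.88, Q3=11.57; dissipated=0.825
Op 3: CLOSE 4-3: Q_total=18.57, C_total=6.00, V=3.09; Q4=3.09, Q3=15.47; dissipated=9.153
Total dissipated: 26.022 μJ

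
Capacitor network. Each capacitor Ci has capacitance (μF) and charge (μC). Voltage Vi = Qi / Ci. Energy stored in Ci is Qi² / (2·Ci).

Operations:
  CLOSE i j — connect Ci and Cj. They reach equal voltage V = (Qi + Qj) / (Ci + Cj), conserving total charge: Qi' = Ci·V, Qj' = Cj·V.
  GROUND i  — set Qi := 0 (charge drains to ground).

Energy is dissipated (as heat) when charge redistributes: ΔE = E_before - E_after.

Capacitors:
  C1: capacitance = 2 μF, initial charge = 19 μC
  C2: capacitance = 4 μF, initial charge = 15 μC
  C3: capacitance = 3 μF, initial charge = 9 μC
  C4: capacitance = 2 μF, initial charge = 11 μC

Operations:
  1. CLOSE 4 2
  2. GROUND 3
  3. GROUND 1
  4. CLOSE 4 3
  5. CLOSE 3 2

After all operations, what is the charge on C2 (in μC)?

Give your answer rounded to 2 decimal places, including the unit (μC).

Answer: 12.88 μC

Derivation:
Initial: C1(2μF, Q=19μC, V=9.50V), C2(4μF, Q=15μC, V=3.75V), C3(3μF, Q=9μC, V=3.00V), C4(2μF, Q=11μC, V=5.50V)
Op 1: CLOSE 4-2: Q_total=26.00, C_total=6.00, V=4.33; Q4=8.67, Q2=17.33; dissipated=2.042
Op 2: GROUND 3: Q3=0; energy lost=13.500
Op 3: GROUND 1: Q1=0; energy lost=90.250
Op 4: CLOSE 4-3: Q_total=8.67, C_total=5.00, V=1.73; Q4=3.47, Q3=5.20; dissipated=11.267
Op 5: CLOSE 3-2: Q_total=22.53, C_total=7.00, V=3.22; Q3=9.66, Q2=12.88; dissipated=5.794
Final charges: Q1=0.00, Q2=12.88, Q3=9.66, Q4=3.47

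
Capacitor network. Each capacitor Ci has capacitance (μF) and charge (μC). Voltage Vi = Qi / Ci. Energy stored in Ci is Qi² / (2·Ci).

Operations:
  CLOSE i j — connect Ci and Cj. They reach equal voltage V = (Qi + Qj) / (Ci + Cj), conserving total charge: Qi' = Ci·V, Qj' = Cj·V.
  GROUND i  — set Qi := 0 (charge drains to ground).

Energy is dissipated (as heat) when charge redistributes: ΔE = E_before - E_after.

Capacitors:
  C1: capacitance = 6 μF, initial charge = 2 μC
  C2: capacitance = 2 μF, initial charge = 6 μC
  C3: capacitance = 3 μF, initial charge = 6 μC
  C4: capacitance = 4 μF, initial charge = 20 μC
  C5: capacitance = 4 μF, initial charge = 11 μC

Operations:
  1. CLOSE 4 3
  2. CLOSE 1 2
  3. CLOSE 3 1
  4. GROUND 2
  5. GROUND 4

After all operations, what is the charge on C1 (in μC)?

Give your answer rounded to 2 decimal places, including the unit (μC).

Answer: 11.43 μC

Derivation:
Initial: C1(6μF, Q=2μC, V=0.33V), C2(2μF, Q=6μC, V=3.00V), C3(3μF, Q=6μC, V=2.00V), C4(4μF, Q=20μC, V=5.00V), C5(4μF, Q=11μC, V=2.75V)
Op 1: CLOSE 4-3: Q_total=26.00, C_total=7.00, V=3.71; Q4=14.86, Q3=11.14; dissipated=7.714
Op 2: CLOSE 1-2: Q_total=8.00, C_total=8.00, V=1.00; Q1=6.00, Q2=2.00; dissipated=5.333
Op 3: CLOSE 3-1: Q_total=17.14, C_total=9.00, V=1.90; Q3=5.71, Q1=11.43; dissipated=7.367
Op 4: GROUND 2: Q2=0; energy lost=1.000
Op 5: GROUND 4: Q4=0; energy lost=27.592
Final charges: Q1=11.43, Q2=0.00, Q3=5.71, Q4=0.00, Q5=11.00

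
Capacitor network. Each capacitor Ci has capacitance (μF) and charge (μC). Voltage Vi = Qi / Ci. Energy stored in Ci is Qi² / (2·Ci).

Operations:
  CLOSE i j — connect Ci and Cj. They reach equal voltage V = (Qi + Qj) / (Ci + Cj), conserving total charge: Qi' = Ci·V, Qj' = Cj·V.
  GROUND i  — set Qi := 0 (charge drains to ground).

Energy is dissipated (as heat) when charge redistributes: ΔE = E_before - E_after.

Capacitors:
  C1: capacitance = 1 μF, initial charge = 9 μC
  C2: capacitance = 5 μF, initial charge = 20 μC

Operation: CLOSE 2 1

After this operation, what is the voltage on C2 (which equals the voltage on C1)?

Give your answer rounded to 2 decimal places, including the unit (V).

Answer: 4.83 V

Derivation:
Initial: C1(1μF, Q=9μC, V=9.00V), C2(5μF, Q=20μC, V=4.00V)
Op 1: CLOSE 2-1: Q_total=29.00, C_total=6.00, V=4.83; Q2=24.17, Q1=4.83; dissipated=10.417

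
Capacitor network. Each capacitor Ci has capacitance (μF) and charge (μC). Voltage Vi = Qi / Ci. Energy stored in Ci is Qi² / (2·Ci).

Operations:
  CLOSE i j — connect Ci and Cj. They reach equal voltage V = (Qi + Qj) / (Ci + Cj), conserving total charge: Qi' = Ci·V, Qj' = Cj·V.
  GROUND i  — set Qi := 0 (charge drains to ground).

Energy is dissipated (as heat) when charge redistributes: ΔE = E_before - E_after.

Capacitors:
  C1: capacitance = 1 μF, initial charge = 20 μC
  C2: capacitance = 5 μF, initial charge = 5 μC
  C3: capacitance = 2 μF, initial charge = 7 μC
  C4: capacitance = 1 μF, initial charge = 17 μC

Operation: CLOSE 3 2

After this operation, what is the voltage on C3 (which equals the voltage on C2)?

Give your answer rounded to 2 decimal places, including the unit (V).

Answer: 1.71 V

Derivation:
Initial: C1(1μF, Q=20μC, V=20.00V), C2(5μF, Q=5μC, V=1.00V), C3(2μF, Q=7μC, V=3.50V), C4(1μF, Q=17μC, V=17.00V)
Op 1: CLOSE 3-2: Q_total=12.00, C_total=7.00, V=1.71; Q3=3.43, Q2=8.57; dissipated=4.464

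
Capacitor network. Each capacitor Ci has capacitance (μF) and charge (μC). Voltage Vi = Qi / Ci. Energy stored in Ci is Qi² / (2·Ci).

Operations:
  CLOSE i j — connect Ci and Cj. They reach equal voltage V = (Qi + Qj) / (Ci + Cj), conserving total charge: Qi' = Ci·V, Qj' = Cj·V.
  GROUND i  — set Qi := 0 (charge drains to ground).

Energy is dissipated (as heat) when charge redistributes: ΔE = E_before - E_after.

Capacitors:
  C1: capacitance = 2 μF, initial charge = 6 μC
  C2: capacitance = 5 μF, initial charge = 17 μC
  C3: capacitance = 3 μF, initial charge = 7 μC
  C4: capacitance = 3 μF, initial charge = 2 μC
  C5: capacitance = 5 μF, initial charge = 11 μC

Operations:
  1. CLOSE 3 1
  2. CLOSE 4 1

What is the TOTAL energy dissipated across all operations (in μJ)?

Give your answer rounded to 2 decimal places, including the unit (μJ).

Answer: 2.51 μJ

Derivation:
Initial: C1(2μF, Q=6μC, V=3.00V), C2(5μF, Q=17μC, V=3.40V), C3(3μF, Q=7μC, V=2.33V), C4(3μF, Q=2μC, V=0.67V), C5(5μF, Q=11μC, V=2.20V)
Op 1: CLOSE 3-1: Q_total=13.00, C_total=5.00, V=2.60; Q3=7.80, Q1=5.20; dissipated=0.267
Op 2: CLOSE 4-1: Q_total=7.20, C_total=5.00, V=1.44; Q4=4.32, Q1=2.88; dissipated=2.243
Total dissipated: 2.509 μJ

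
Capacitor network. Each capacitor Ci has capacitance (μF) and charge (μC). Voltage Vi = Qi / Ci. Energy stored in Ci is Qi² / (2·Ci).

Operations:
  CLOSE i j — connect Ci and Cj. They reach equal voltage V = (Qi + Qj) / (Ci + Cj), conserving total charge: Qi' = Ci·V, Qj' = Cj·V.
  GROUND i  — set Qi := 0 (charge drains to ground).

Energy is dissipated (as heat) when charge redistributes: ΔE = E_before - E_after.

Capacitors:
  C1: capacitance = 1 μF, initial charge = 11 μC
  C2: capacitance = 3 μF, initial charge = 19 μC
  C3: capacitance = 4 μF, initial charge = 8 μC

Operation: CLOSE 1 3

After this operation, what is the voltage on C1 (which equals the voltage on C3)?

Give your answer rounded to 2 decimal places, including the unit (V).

Answer: 3.80 V

Derivation:
Initial: C1(1μF, Q=11μC, V=11.00V), C2(3μF, Q=19μC, V=6.33V), C3(4μF, Q=8μC, V=2.00V)
Op 1: CLOSE 1-3: Q_total=19.00, C_total=5.00, V=3.80; Q1=3.80, Q3=15.20; dissipated=32.400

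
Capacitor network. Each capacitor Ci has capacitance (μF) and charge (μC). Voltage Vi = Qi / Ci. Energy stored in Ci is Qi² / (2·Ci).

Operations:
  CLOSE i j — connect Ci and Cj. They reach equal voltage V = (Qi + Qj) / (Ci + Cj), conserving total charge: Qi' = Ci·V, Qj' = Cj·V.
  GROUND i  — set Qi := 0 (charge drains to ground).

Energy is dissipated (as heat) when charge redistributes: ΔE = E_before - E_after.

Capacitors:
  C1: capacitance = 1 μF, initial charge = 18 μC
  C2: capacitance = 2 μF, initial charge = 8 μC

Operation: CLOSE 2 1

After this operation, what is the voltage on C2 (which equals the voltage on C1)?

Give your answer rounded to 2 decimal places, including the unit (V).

Initial: C1(1μF, Q=18μC, V=18.00V), C2(2μF, Q=8μC, V=4.00V)
Op 1: CLOSE 2-1: Q_total=26.00, C_total=3.00, V=8.67; Q2=17.33, Q1=8.67; dissipated=65.333

Answer: 8.67 V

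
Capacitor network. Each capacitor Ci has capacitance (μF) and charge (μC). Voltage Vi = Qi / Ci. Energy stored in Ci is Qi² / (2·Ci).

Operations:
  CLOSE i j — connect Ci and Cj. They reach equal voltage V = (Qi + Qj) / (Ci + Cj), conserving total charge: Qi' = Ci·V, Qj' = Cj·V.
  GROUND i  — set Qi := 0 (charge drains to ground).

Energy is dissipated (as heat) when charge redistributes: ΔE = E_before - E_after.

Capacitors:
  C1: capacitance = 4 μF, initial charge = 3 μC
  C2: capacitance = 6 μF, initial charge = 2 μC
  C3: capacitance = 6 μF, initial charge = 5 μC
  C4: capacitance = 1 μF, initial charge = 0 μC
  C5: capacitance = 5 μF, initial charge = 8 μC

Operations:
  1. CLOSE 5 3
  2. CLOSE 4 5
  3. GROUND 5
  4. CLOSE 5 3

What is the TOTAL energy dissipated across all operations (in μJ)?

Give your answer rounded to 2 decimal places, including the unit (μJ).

Initial: C1(4μF, Q=3μC, V=0.75V), C2(6μF, Q=2μC, V=0.33V), C3(6μF, Q=5μC, V=0.83V), C4(1μF, Q=0μC, V=0.00V), C5(5μF, Q=8μC, V=1.60V)
Op 1: CLOSE 5-3: Q_total=13.00, C_total=11.00, V=1.18; Q5=5.91, Q3=7.09; dissipated=0.802
Op 2: CLOSE 4-5: Q_total=5.91, C_total=6.00, V=0.98; Q4=0.98, Q5=4.92; dissipated=0.582
Op 3: GROUND 5: Q5=0; energy lost=2.425
Op 4: CLOSE 5-3: Q_total=7.09, C_total=11.00, V=0.64; Q5=3.22, Q3=3.87; dissipated=1.905
Total dissipated: 5.713 μJ

Answer: 5.71 μJ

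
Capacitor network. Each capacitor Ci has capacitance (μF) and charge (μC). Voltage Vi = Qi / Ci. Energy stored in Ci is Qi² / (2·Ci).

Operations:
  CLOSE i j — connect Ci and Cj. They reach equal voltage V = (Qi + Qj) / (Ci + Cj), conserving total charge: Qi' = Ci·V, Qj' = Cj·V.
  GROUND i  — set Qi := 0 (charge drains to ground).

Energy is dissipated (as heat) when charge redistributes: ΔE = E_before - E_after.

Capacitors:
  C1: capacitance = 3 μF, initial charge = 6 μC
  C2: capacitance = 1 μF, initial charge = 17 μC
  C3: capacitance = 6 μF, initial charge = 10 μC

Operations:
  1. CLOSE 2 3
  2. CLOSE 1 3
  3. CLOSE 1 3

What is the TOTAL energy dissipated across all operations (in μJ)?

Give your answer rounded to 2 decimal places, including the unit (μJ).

Initial: C1(3μF, Q=6μC, V=2.00V), C2(1μF, Q=17μC, V=17.00V), C3(6μF, Q=10μC, V=1.67V)
Op 1: CLOSE 2-3: Q_total=27.00, C_total=7.00, V=3.86; Q2=3.86, Q3=23.14; dissipated=100.762
Op 2: CLOSE 1-3: Q_total=29.14, C_total=9.00, V=3.24; Q1=9.71, Q3=19.43; dissipated=3.449
Op 3: CLOSE 1-3: Q_total=29.14, C_total=9.00, V=3.24; Q1=9.71, Q3=19.43; dissipated=0.000
Total dissipated: 104.211 μJ

Answer: 104.21 μJ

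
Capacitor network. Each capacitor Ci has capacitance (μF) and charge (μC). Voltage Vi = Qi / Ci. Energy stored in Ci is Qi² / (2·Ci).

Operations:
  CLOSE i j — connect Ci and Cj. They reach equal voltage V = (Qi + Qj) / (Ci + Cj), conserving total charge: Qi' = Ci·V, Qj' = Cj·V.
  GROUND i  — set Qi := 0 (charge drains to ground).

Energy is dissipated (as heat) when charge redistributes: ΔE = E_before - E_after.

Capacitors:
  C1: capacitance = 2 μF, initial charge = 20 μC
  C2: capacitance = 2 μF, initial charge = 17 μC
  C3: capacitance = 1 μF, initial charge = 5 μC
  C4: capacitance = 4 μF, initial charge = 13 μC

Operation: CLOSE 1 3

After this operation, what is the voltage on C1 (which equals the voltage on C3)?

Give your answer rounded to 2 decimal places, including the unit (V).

Answer: 8.33 V

Derivation:
Initial: C1(2μF, Q=20μC, V=10.00V), C2(2μF, Q=17μC, V=8.50V), C3(1μF, Q=5μC, V=5.00V), C4(4μF, Q=13μC, V=3.25V)
Op 1: CLOSE 1-3: Q_total=25.00, C_total=3.00, V=8.33; Q1=16.67, Q3=8.33; dissipated=8.333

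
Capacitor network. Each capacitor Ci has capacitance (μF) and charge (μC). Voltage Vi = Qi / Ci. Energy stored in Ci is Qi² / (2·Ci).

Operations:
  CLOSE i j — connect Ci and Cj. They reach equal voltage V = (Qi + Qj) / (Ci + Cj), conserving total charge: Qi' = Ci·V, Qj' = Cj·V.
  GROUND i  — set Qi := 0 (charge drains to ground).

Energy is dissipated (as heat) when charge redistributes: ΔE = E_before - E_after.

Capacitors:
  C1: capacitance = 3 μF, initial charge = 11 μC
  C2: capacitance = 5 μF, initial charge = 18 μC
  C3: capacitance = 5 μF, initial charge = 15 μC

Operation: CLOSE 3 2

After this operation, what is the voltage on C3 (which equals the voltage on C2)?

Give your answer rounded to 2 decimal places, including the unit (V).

Answer: 3.30 V

Derivation:
Initial: C1(3μF, Q=11μC, V=3.67V), C2(5μF, Q=18μC, V=3.60V), C3(5μF, Q=15μC, V=3.00V)
Op 1: CLOSE 3-2: Q_total=33.00, C_total=10.00, V=3.30; Q3=16.50, Q2=16.50; dissipated=0.450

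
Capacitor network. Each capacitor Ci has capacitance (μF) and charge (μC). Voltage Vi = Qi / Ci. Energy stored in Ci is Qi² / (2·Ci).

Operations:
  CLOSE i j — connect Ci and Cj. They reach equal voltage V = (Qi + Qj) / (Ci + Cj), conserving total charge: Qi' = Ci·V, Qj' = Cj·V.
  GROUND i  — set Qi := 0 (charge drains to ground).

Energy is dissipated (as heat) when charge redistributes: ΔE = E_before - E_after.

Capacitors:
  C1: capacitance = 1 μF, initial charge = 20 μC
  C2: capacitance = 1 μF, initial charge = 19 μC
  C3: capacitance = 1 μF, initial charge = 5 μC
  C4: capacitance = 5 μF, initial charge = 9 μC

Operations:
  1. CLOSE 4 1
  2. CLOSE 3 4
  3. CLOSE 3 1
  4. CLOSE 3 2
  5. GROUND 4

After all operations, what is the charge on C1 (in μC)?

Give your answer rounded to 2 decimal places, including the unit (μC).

Answer: 4.85 μC

Derivation:
Initial: C1(1μF, Q=20μC, V=20.00V), C2(1μF, Q=19μC, V=19.00V), C3(1μF, Q=5μC, V=5.00V), C4(5μF, Q=9μC, V=1.80V)
Op 1: CLOSE 4-1: Q_total=29.00, C_total=6.00, V=4.83; Q4=24.17, Q1=4.83; dissipated=138.017
Op 2: CLOSE 3-4: Q_total=29.17, C_total=6.00, V=4.86; Q3=4.86, Q4=24.31; dissipated=0.012
Op 3: CLOSE 3-1: Q_total=9.69, C_total=2.00, V=4.85; Q3=4.85, Q1=4.85; dissipated=0.000
Op 4: CLOSE 3-2: Q_total=23.85, C_total=2.00, V=11.92; Q3=11.92, Q2=11.92; dissipated=50.075
Op 5: GROUND 4: Q4=0; energy lost=59.076
Final charges: Q1=4.85, Q2=11.92, Q3=11.92, Q4=0.00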